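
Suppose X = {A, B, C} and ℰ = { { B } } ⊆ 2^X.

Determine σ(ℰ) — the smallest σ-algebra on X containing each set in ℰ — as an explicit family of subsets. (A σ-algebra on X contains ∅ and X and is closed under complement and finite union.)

Answer: σ(ℰ) = { {  }, { B }, { A, C }, X }

Trace:
Initial family (3 sets): { {  }, { B }, X }.
Step 1: 1 new —
  { A, C }  = { B }ᶜ
  — 4 sets.
Step 2: closed — nothing new.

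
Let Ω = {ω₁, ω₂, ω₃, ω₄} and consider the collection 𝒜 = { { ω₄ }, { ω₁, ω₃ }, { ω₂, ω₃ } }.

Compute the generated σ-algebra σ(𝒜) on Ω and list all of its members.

σ(𝒜) (16 sets): { {  }, { ω₁ }, { ω₂ }, { ω₃ }, { ω₄ }, { ω₁, ω₂ }, { ω₁, ω₃ }, { ω₁, ω₄ }, { ω₂, ω₃ }, { ω₂, ω₄ }, { ω₃, ω₄ }, { ω₁, ω₂, ω₃ }, { ω₁, ω₂, ω₄ }, { ω₁, ω₃, ω₄ }, { ω₂, ω₃, ω₄ }, Ω }

Derivation:
Initial family (5 sets): { {  }, { ω₄ }, { ω₁, ω₃ }, { ω₂, ω₃ }, Ω }.
Iteration 1: +5 →
  { ω₁, ω₄ }  = Ω∖{ ω₂, ω₃ }
  { ω₂, ω₄ }  = Ω∖{ ω₁, ω₃ }
  { ω₁, ω₂, ω₃ }  = Ω∖{ ω₄ }
  { ω₁, ω₃, ω₄ }  = { ω₁, ω₃ } ∪ { ω₄ }
  { ω₂, ω₃, ω₄ }  = { ω₂, ω₃ } ∪ { ω₄ }
  — 10 sets.
Iteration 2 (3 new):
  { ω₁ }  = Ω∖{ ω₂, ω₃, ω₄ }
  { ω₂ }  = Ω∖{ ω₁, ω₃, ω₄ }
  { ω₁, ω₂, ω₄ }  = { ω₁, ω₄ } ∪ { ω₂, ω₄ }
  — 13 sets.
Iteration 3. New:
  { ω₃ }  = Ω∖{ ω₁, ω₂, ω₄ }
  { ω₁, ω₂ }  = { ω₂ } ∪ { ω₁ }
  — 15 sets.
Iteration 4 adds 1:
  { ω₃, ω₄ }  = Ω∖{ ω₁, ω₂ }
  — 16 sets.
Iteration 5: stable.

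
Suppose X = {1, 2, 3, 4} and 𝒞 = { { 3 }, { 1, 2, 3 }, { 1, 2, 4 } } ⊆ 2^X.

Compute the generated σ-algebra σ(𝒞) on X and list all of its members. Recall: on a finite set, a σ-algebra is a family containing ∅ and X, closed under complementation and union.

Take S₀ = 𝒞 ∪ {∅, X} = { {}, { 3 }, { 1, 2, 3 }, { 1, 2, 4 }, X }.
Pass 1: +1 →
  { 4 }  = complement { 1, 2, 3 }
  — 6 sets.
Pass 2: 1 new —
  { 3, 4 }  = { 4 } ∪ { 3 }
  — 7 sets.
Pass 3 adds 1:
  { 1, 2 }  = complement { 3, 4 }
  — 8 sets.
Pass 4: already closed under ᶜ and ∪.

Therefore σ(𝒞) = { {}, { 3 }, { 4 }, { 1, 2 }, { 3, 4 }, { 1, 2, 3 }, { 1, 2, 4 }, X } (|σ(𝒞)| = 8).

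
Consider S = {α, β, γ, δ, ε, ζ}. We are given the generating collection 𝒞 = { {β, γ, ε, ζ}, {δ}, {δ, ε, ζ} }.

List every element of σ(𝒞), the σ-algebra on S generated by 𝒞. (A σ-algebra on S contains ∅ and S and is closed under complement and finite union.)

σ(𝒞) (16 sets): { ∅, {α}, {δ}, {α, δ}, {β, γ}, {ε, ζ}, {α, β, γ}, {α, ε, ζ}, {β, γ, δ}, {δ, ε, ζ}, {α, β, γ, δ}, {α, δ, ε, ζ}, {β, γ, ε, ζ}, {α, β, γ, ε, ζ}, {β, γ, δ, ε, ζ}, S }

Working:
Initial family (5 sets): { ∅, {δ}, {δ, ε, ζ}, {β, γ, ε, ζ}, S }.
Round 1: 4 new —
  {α, δ}  = {β, γ, ε, ζ}ᶜ
  {α, β, γ}  = {δ, ε, ζ}ᶜ
  {α, β, γ, ε, ζ}  = {δ}ᶜ
  {β, γ, δ, ε, ζ}  = {δ} ∪ {β, γ, ε, ζ}
  — 9 sets.
Round 2: 3 new —
  {α}  = {β, γ, δ, ε, ζ}ᶜ
  {α, β, γ, δ}  = {α, β, γ} ∪ {α, δ}
  {α, δ, ε, ζ}  = {α, δ} ∪ {δ, ε, ζ}
  — 12 sets.
Round 3 (2 new):
  {β, γ}  = {α, δ, ε, ζ}ᶜ
  {ε, ζ}  = {α, β, γ, δ}ᶜ
  — 14 sets.
Round 4 (2 new):
  {α, ε, ζ}  = {ε, ζ} ∪ {α}
  {β, γ, δ}  = {β, γ} ∪ {δ}
  — 16 sets.
Round 5: no new sets; the family is a σ-algebra.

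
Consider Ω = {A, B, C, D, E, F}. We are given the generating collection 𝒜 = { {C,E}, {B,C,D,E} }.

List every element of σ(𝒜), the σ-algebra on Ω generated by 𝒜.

Start: 𝒜 ∪ {∅, Ω} = { ∅, {C,E}, {B,C,D,E}, Ω }.
Step 1 adds 2:
  {A,F}  = Ω∖{B,C,D,E}
  {A,B,D,F}  = Ω∖{C,E}
  — 6 sets.
Step 2 adds 1:
  {A,C,E,F}  = {A,F} ∪ {C,E}
  — 7 sets.
Step 3. New:
  {B,D}  = Ω∖{A,C,E,F}
  — 8 sets.
Step 4 adds nothing — fixpoint reached.

σ(𝒜) = { ∅, {A,F}, {B,D}, {C,E}, {A,B,D,F}, {A,C,E,F}, {B,C,D,E}, Ω }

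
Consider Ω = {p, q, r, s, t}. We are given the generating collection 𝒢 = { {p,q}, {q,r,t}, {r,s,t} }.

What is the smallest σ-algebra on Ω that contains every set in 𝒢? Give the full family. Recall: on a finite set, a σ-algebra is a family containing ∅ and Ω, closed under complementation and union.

Start: 𝒢 ∪ {∅, Ω} = { {}, {p,q}, {q,r,t}, {r,s,t}, Ω }.
Step 1: +3 →
  {p,s}  = complement {q,r,t}
  {p,q,r,t}  = {q,r,t} ∪ {p,q}
  {q,r,s,t}  = {r,s,t} ∪ {q,r,t}
  — 8 sets.
Step 2: 4 new —
  {p}  = complement {q,r,s,t}
  {s}  = complement {p,q,r,t}
  {p,q,s}  = {p,s} ∪ {p,q}
  {p,r,s,t}  = {r,s,t} ∪ {p,s}
  — 12 sets.
Step 3. New:
  {q}  = complement {p,r,s,t}
  {r,t}  = complement {p,q,s}
  — 14 sets.
Step 4 adds 2:
  {q,s}  = {s} ∪ {q}
  {p,r,t}  = {r,t} ∪ {p}
  — 16 sets.
Step 5: stable.

Therefore σ(𝒢) = { {}, {p}, {q}, {s}, {p,q}, {p,s}, {q,s}, {r,t}, {p,q,s}, {p,r,t}, {q,r,t}, {r,s,t}, {p,q,r,t}, {p,r,s,t}, {q,r,s,t}, Ω } (|σ(𝒢)| = 16).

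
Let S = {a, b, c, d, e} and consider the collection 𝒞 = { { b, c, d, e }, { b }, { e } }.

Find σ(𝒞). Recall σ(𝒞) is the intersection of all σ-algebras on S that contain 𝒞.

|σ(𝒞)| = 16.  σ(𝒞) = { ∅, { a }, { b }, { e }, { a, b }, { a, e }, { b, e }, { c, d }, { a, b, e }, { a, c, d }, { b, c, d }, { c, d, e }, { a, b, c, d }, { a, c, d, e }, { b, c, d, e }, S }

Working:
Take S₀ = 𝒞 ∪ {∅, S} = { ∅, { b }, { e }, { b, c, d, e }, S }.
Iteration 1 adds 4:
  { a }  = complement { b, c, d, e }
  { b, e }  = { b } ∪ { e }
  { a, b, c, d }  = complement { e }
  { a, c, d, e }  = complement { b }
  (now 9)
Iteration 2. New:
  { a, b }  = { b } ∪ { a }
  { a, e }  = { e } ∪ { a }
  { a, b, e }  = { b, e } ∪ { a }
  { a, c, d }  = complement { b, e }
  (now 13)
Iteration 3: +3 →
  { c, d }  = complement { a, b, e }
  { b, c, d }  = complement { a, e }
  { c, d, e }  = complement { a, b }
  (now 16)
Iteration 4: no new sets; the family is a σ-algebra.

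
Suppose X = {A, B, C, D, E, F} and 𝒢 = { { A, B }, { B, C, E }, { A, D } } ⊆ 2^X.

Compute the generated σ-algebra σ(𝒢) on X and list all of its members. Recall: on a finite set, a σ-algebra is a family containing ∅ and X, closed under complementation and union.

Seed the family with 𝒢 together with ∅ and X: { {  }, { A, B }, { A, D }, { B, C, E }, X }.
Step 1. New:
  { A, B, D }  = { A, D } ∪ { A, B }
  { A, D, F }  = ᶜ of { B, C, E }
  { A, B, C, E }  = { B, C, E } ∪ { A, B }
  { B, C, E, F }  = ᶜ of { A, D }
  { C, D, E, F }  = ᶜ of { A, B }
  { A, B, C, D, E }  = { B, C, E } ∪ { A, D }
  — 11 sets.
Step 2 adds 7:
  { F }  = ᶜ of { A, B, C, D, E }
  { D, F }  = ᶜ of { A, B, C, E }
  { C, E, F }  = ᶜ of { A, B, D }
  { A, B, D, F }  = { A, B } ∪ { A, D, F }
  { A, B, C, E, F }  = { A, B } ∪ { B, C, E, F }
  { A, C, D, E, F }  = { C, D, E, F } ∪ { A, D, F }
  { B, C, D, E, F }  = { C, D, E, F } ∪ { B, C, E }
  — 18 sets.
Step 3: 5 new —
  { A }  = ᶜ of { B, C, D, E, F }
  { B }  = ᶜ of { A, C, D, E, F }
  { D }  = ᶜ of { A, B, C, E, F }
  { C, E }  = ᶜ of { A, B, D, F }
  { A, B, F }  = { A, B } ∪ { F }
  — 23 sets.
Step 4 adds 9:
  { A, F }  = { A } ∪ { F }
  { B, D }  = { B } ∪ { D }
  { B, F }  = { B } ∪ { F }
  { A, C, E }  = { A } ∪ { C, E }
  { B, D, F }  = { B } ∪ { D, F }
  { C, D, E }  = ᶜ of { A, B, F }
  { A, C, D, E }  = { A, D } ∪ { C, E }
  { A, C, E, F }  = { A } ∪ { C, E, F }
  { B, C, D, E }  = { B, C, E } ∪ { D }
  — 32 sets.
Step 5: stable.

σ(𝒢) = { {  }, { A }, { B }, { D }, { F }, { A, B }, { A, D }, { A, F }, { B, D }, { B, F }, { C, E }, { D, F }, { A, B, D }, { A, B, F }, { A, C, E }, { A, D, F }, { B, C, E }, { B, D, F }, { C, D, E }, { C, E, F }, { A, B, C, E }, { A, B, D, F }, { A, C, D, E }, { A, C, E, F }, { B, C, D, E }, { B, C, E, F }, { C, D, E, F }, { A, B, C, D, E }, { A, B, C, E, F }, { A, C, D, E, F }, { B, C, D, E, F }, X }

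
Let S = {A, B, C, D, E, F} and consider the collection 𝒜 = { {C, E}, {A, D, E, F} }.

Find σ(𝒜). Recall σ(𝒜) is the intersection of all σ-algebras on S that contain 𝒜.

Initial family (4 sets): { {}, {C, E}, {A, D, E, F}, S }.
Iteration 1 (3 new):
  {B, C}  = complement {A, D, E, F}
  {A, B, D, F}  = complement {C, E}
  {A, C, D, E, F}  = {C, E} ∪ {A, D, E, F}
Iteration 2 (4 new):
  {B}  = complement {A, C, D, E, F}
  {B, C, E}  = {B, C} ∪ {C, E}
  {A, B, C, D, F}  = {A, B, D, F} ∪ {B, C}
  {A, B, D, E, F}  = {A, B, D, F} ∪ {A, D, E, F}
Iteration 3: 3 new —
  {C}  = complement {A, B, D, E, F}
  {E}  = complement {A, B, C, D, F}
  {A, D, F}  = complement {B, C, E}
Iteration 4. New:
  {B, E}  = {B} ∪ {E}
  {A, C, D, F}  = {C} ∪ {A, D, F}
Iteration 5: closed — nothing new.

Hence σ(𝒜) has 16 members: { {}, {B}, {C}, {E}, {B, C}, {B, E}, {C, E}, {A, D, F}, {B, C, E}, {A, B, D, F}, {A, C, D, F}, {A, D, E, F}, {A, B, C, D, F}, {A, B, D, E, F}, {A, C, D, E, F}, S }.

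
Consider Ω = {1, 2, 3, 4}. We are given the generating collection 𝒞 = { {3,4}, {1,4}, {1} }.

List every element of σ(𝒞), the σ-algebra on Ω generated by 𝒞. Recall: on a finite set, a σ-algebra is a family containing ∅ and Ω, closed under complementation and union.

Seed the family with 𝒞 together with ∅ and Ω: { {}, {1}, {1,4}, {3,4}, Ω }.
Step 1 (4 new):
  {1,2}  = complement {3,4}
  {2,3}  = complement {1,4}
  {1,3,4}  = {3,4} ∪ {1,4}
  {2,3,4}  = complement {1}
  (now 9)
Step 2. New:
  {2}  = complement {1,3,4}
  {1,2,3}  = {1,2} ∪ {2,3}
  {1,2,4}  = {1,2} ∪ {1,4}
  (now 12)
Step 3: 2 new —
  {3}  = complement {1,2,4}
  {4}  = complement {1,2,3}
  (now 14)
Step 4: 2 new —
  {1,3}  = {3} ∪ {1}
  {2,4}  = {4} ∪ {2}
  (now 16)
Step 5: stable.

Therefore σ(𝒞) = { {}, {1}, {2}, {3}, {4}, {1,2}, {1,3}, {1,4}, {2,3}, {2,4}, {3,4}, {1,2,3}, {1,2,4}, {1,3,4}, {2,3,4}, Ω } (|σ(𝒞)| = 16).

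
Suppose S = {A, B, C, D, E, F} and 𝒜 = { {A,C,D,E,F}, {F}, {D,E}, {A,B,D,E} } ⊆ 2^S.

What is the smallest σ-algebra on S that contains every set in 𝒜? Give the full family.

Initial family (6 sets): { {}, {F}, {D,E}, {A,B,D,E}, {A,C,D,E,F}, S }.
Pass 1. New:
  {B}  = {A,C,D,E,F}ᶜ
  {C,F}  = {A,B,D,E}ᶜ
  {D,E,F}  = {D,E} ∪ {F}
  {A,B,C,F}  = {D,E}ᶜ
  {A,B,C,D,E}  = {F}ᶜ
  {A,B,D,E,F}  = {A,B,D,E} ∪ {F}
  — 12 sets.
Pass 2: +7 →
  {C}  = {A,B,D,E,F}ᶜ
  {B,F}  = {B} ∪ {F}
  {A,B,C}  = {D,E,F}ᶜ
  {B,C,F}  = {B} ∪ {C,F}
  {B,D,E}  = {B} ∪ {D,E}
  {B,D,E,F}  = {B} ∪ {D,E,F}
  {C,D,E,F}  = {D,E} ∪ {C,F}
  — 19 sets.
Pass 3 adds 9:
  {A,B}  = {C,D,E,F}ᶜ
  {A,C}  = {B,D,E,F}ᶜ
  {B,C}  = {B} ∪ {C}
  {A,C,F}  = {B,D,E}ᶜ
  {A,D,E}  = {B,C,F}ᶜ
  {C,D,E}  = {D,E} ∪ {C}
  {A,C,D,E}  = {B,F}ᶜ
  {B,C,D,E}  = {B,D,E} ∪ {C}
  {B,C,D,E,F}  = {B} ∪ {C,D,E,F}
  — 28 sets.
Pass 4 adds 4:
  {A}  = {B,C,D,E,F}ᶜ
  {A,F}  = {B,C,D,E}ᶜ
  {A,B,F}  = {C,D,E}ᶜ
  {A,D,E,F}  = {B,C}ᶜ
  — 32 sets.
Pass 5: stable.

Therefore σ(𝒜) = { {}, {A}, {B}, {C}, {F}, {A,B}, {A,C}, {A,F}, {B,C}, {B,F}, {C,F}, {D,E}, {A,B,C}, {A,B,F}, {A,C,F}, {A,D,E}, {B,C,F}, {B,D,E}, {C,D,E}, {D,E,F}, {A,B,C,F}, {A,B,D,E}, {A,C,D,E}, {A,D,E,F}, {B,C,D,E}, {B,D,E,F}, {C,D,E,F}, {A,B,C,D,E}, {A,B,D,E,F}, {A,C,D,E,F}, {B,C,D,E,F}, S } (|σ(𝒜)| = 32).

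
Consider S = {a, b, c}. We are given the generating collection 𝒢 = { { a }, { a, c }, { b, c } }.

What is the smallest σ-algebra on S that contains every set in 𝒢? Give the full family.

Initial family (5 sets): { {}, { a }, { a, c }, { b, c }, S }.
Iteration 1: +1 →
  { b }  = { a, c }ᶜ
  [6 total]
Iteration 2 adds 1:
  { a, b }  = { b } ∪ { a }
  [7 total]
Iteration 3 adds 1:
  { c }  = { a, b }ᶜ
  [8 total]
Iteration 4: no new sets; the family is a σ-algebra.

|σ(𝒢)| = 8.  σ(𝒢) = { {}, { a }, { b }, { c }, { a, b }, { a, c }, { b, c }, S }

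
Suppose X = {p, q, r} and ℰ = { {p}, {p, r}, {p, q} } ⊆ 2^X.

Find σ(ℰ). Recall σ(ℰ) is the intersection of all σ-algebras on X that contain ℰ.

Begin from { {}, {p}, {p, q}, {p, r}, X } (that is, ℰ plus ∅ and X).
Round 1 adds 3:
  {q}  = ᶜ of {p, r}
  {r}  = ᶜ of {p, q}
  {q, r}  = ᶜ of {p}
  — 8 sets.
Round 2: stable.

Hence σ(ℰ) has 8 members: { {}, {p}, {q}, {r}, {p, q}, {p, r}, {q, r}, X }.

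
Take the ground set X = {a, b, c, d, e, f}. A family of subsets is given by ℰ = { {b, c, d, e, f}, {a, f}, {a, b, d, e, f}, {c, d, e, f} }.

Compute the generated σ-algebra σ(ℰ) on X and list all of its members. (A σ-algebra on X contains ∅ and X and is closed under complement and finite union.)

Begin from { ∅, {a, f}, {c, d, e, f}, {a, b, d, e, f}, {b, c, d, e, f}, X } (that is, ℰ plus ∅ and X).
Round 1: +5 →
  {a}  = {b, c, d, e, f}ᶜ
  {c}  = {a, b, d, e, f}ᶜ
  {a, b}  = {c, d, e, f}ᶜ
  {b, c, d, e}  = {a, f}ᶜ
  {a, c, d, e, f}  = {c, d, e, f} ∪ {a, f}
  (now 11)
Round 2 (6 new):
  {b}  = {a, c, d, e, f}ᶜ
  {a, c}  = {c} ∪ {a}
  {a, b, c}  = {a, b} ∪ {c}
  {a, b, f}  = {a, b} ∪ {a, f}
  {a, c, f}  = {a, f} ∪ {c}
  {a, b, c, d, e}  = {a, b} ∪ {b, c, d, e}
  (now 17)
Round 3: 7 new —
  {f}  = {a, b, c, d, e}ᶜ
  {b, c}  = {c} ∪ {b}
  {b, d, e}  = {a, c, f}ᶜ
  {c, d, e}  = {a, b, f}ᶜ
  {d, e, f}  = {a, b, c}ᶜ
  {a, b, c, f}  = {c} ∪ {a, b, f}
  {b, d, e, f}  = {a, c}ᶜ
  (now 24)
Round 4 (7 new):
  {b, f}  = {b} ∪ {f}
  {c, f}  = {f} ∪ {c}
  {d, e}  = {a, b, c, f}ᶜ
  {b, c, f}  = {f} ∪ {b, c}
  {a, b, d, e}  = {a, b} ∪ {b, d, e}
  {a, c, d, e}  = {c, d, e} ∪ {a, c}
  {a, d, e, f}  = {b, c}ᶜ
  (now 31)
Round 5 (1 new):
  {a, d, e}  = {b, c, f}ᶜ
  (now 32)
Round 6: no new sets; the family is a σ-algebra.

Therefore σ(ℰ) = { ∅, {a}, {b}, {c}, {f}, {a, b}, {a, c}, {a, f}, {b, c}, {b, f}, {c, f}, {d, e}, {a, b, c}, {a, b, f}, {a, c, f}, {a, d, e}, {b, c, f}, {b, d, e}, {c, d, e}, {d, e, f}, {a, b, c, f}, {a, b, d, e}, {a, c, d, e}, {a, d, e, f}, {b, c, d, e}, {b, d, e, f}, {c, d, e, f}, {a, b, c, d, e}, {a, b, d, e, f}, {a, c, d, e, f}, {b, c, d, e, f}, X } (|σ(ℰ)| = 32).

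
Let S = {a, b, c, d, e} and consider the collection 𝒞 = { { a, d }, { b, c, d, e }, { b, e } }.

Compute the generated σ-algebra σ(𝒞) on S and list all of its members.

|σ(𝒞)| = 16.  σ(𝒞) = { ∅, { a }, { c }, { d }, { a, c }, { a, d }, { b, e }, { c, d }, { a, b, e }, { a, c, d }, { b, c, e }, { b, d, e }, { a, b, c, e }, { a, b, d, e }, { b, c, d, e }, S }

Working:
Initial family (5 sets): { ∅, { a, d }, { b, e }, { b, c, d, e }, S }.
Step 1 adds 4:
  { a }  = ᶜ of { b, c, d, e }
  { a, c, d }  = ᶜ of { b, e }
  { b, c, e }  = ᶜ of { a, d }
  { a, b, d, e }  = { b, e } ∪ { a, d }
  |family| = 9
Step 2 (3 new):
  { c }  = ᶜ of { a, b, d, e }
  { a, b, e }  = { b, e } ∪ { a }
  { a, b, c, e }  = { b, c, e } ∪ { a }
  |family| = 12
Step 3: +3 →
  { d }  = ᶜ of { a, b, c, e }
  { a, c }  = { c } ∪ { a }
  { c, d }  = ᶜ of { a, b, e }
  |family| = 15
Step 4 adds 1:
  { b, d, e }  = ᶜ of { a, c }
  |family| = 16
Step 5: already closed under ᶜ and ∪.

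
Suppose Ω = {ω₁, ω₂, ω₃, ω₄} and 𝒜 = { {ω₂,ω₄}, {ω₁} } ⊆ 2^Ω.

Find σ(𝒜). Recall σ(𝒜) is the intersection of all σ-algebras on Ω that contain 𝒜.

Take S₀ = 𝒜 ∪ {∅, Ω} = { ∅, {ω₁}, {ω₂,ω₄}, Ω }.
Iteration 1 (3 new):
  {ω₁,ω₃}  = complement {ω₂,ω₄}
  {ω₁,ω₂,ω₄}  = {ω₂,ω₄} ∪ {ω₁}
  {ω₂,ω₃,ω₄}  = complement {ω₁}
  [7 total]
Iteration 2 adds 1:
  {ω₃}  = complement {ω₁,ω₂,ω₄}
  [8 total]
After Iteration 3 the family is unchanged; done.

Therefore σ(𝒜) = { ∅, {ω₁}, {ω₃}, {ω₁,ω₃}, {ω₂,ω₄}, {ω₁,ω₂,ω₄}, {ω₂,ω₃,ω₄}, Ω } (|σ(𝒜)| = 8).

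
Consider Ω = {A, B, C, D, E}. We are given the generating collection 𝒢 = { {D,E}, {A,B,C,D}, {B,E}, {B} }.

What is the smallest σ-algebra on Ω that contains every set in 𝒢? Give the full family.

Start: 𝒢 ∪ {∅, Ω} = { ∅, {B}, {B,E}, {D,E}, {A,B,C,D}, Ω }.
Pass 1: +5 →
  {E}  = ᶜ of {A,B,C,D}
  {A,B,C}  = ᶜ of {D,E}
  {A,C,D}  = ᶜ of {B,E}
  {B,D,E}  = {D,E} ∪ {B,E}
  {A,C,D,E}  = ᶜ of {B}
Pass 2: +2 →
  {A,C}  = ᶜ of {B,D,E}
  {A,B,C,E}  = {B,E} ∪ {A,B,C}
Pass 3 adds 2:
  {D}  = ᶜ of {A,B,C,E}
  {A,C,E}  = {A,C} ∪ {E}
Pass 4. New:
  {B,D}  = ᶜ of {A,C,E}
Pass 5 adds nothing — fixpoint reached.

|σ(𝒢)| = 16.  σ(𝒢) = { ∅, {B}, {D}, {E}, {A,C}, {B,D}, {B,E}, {D,E}, {A,B,C}, {A,C,D}, {A,C,E}, {B,D,E}, {A,B,C,D}, {A,B,C,E}, {A,C,D,E}, Ω }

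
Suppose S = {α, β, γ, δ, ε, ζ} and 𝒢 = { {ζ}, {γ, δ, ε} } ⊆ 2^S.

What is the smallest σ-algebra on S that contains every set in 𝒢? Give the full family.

σ(𝒢) (8 sets): { ∅, {ζ}, {α, β}, {α, β, ζ}, {γ, δ, ε}, {γ, δ, ε, ζ}, {α, β, γ, δ, ε}, S }

Derivation:
Seed the family with 𝒢 together with ∅ and S: { ∅, {ζ}, {γ, δ, ε}, S }.
Step 1. New:
  {α, β, ζ}  = ᶜ of {γ, δ, ε}
  {γ, δ, ε, ζ}  = {γ, δ, ε} ∪ {ζ}
  {α, β, γ, δ, ε}  = ᶜ of {ζ}
  |family| = 7
Step 2: +1 →
  {α, β}  = ᶜ of {γ, δ, ε, ζ}
  |family| = 8
Step 3: stable.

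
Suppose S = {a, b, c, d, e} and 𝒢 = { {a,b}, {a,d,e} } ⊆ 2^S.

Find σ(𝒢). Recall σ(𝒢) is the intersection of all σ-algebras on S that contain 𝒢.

σ(𝒢) (16 sets): { ∅, {a}, {b}, {c}, {a,b}, {a,c}, {b,c}, {d,e}, {a,b,c}, {a,d,e}, {b,d,e}, {c,d,e}, {a,b,d,e}, {a,c,d,e}, {b,c,d,e}, S }

Working:
Start: 𝒢 ∪ {∅, S} = { ∅, {a,b}, {a,d,e}, S }.
Iteration 1 adds 3:
  {b,c}  = S∖{a,d,e}
  {c,d,e}  = S∖{a,b}
  {a,b,d,e}  = {a,b} ∪ {a,d,e}
  |family| = 7
Iteration 2 adds 4:
  {c}  = S∖{a,b,d,e}
  {a,b,c}  = {b,c} ∪ {a,b}
  {a,c,d,e}  = {a,d,e} ∪ {c,d,e}
  {b,c,d,e}  = {c,d,e} ∪ {b,c}
  |family| = 11
Iteration 3: 3 new —
  {a}  = S∖{b,c,d,e}
  {b}  = S∖{a,c,d,e}
  {d,e}  = S∖{a,b,c}
  |family| = 14
Iteration 4 adds 2:
  {a,c}  = {c} ∪ {a}
  {b,d,e}  = {d,e} ∪ {b}
  |family| = 16
Iteration 5: already closed under ᶜ and ∪.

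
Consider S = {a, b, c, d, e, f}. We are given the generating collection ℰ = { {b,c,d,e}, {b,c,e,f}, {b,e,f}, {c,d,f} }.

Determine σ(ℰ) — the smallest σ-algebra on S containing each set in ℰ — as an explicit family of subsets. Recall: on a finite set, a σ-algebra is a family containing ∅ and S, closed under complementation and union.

Begin from { {}, {b,e,f}, {c,d,f}, {b,c,d,e}, {b,c,e,f}, S } (that is, ℰ plus ∅ and S).
Step 1. New:
  {a,d}  = ᶜ of {b,c,e,f}
  {a,f}  = ᶜ of {b,c,d,e}
  {a,b,e}  = ᶜ of {c,d,f}
  {a,c,d}  = ᶜ of {b,e,f}
  {b,c,d,e,f}  = {c,d,f} ∪ {b,c,d,e}
  |family| = 11
Step 2. New:
  {a}  = ᶜ of {b,c,d,e,f}
  {a,d,f}  = {a,f} ∪ {a,d}
  {a,b,d,e}  = {a,b,e} ∪ {a,d}
  {a,b,e,f}  = {a,f} ∪ {b,e,f}
  {a,c,d,f}  = {a,f} ∪ {a,c,d}
  {a,b,c,d,e}  = {b,c,d,e} ∪ {a,b,e}
  {a,b,c,e,f}  = {a,f} ∪ {b,c,e,f}
  {a,b,d,e,f}  = {b,e,f} ∪ {a,d}
  |family| = 19
Step 3. New:
  {c}  = ᶜ of {a,b,d,e,f}
  {d}  = ᶜ of {a,b,c,e,f}
  {f}  = ᶜ of {a,b,c,d,e}
  {b,e}  = ᶜ of {a,c,d,f}
  {c,d}  = ᶜ of {a,b,e,f}
  {c,f}  = ᶜ of {a,b,d,e}
  {b,c,e}  = ᶜ of {a,d,f}
  |family| = 26
Step 4 adds 6:
  {a,c}  = {a} ∪ {c}
  {d,f}  = {f} ∪ {d}
  {a,c,f}  = {a} ∪ {c,f}
  {b,d,e}  = {b,e} ∪ {d}
  {a,b,c,e}  = {a} ∪ {b,c,e}
  {b,d,e,f}  = {b,e,f} ∪ {d}
  |family| = 32
Step 5 adds nothing — fixpoint reached.

σ(ℰ) = { {}, {a}, {c}, {d}, {f}, {a,c}, {a,d}, {a,f}, {b,e}, {c,d}, {c,f}, {d,f}, {a,b,e}, {a,c,d}, {a,c,f}, {a,d,f}, {b,c,e}, {b,d,e}, {b,e,f}, {c,d,f}, {a,b,c,e}, {a,b,d,e}, {a,b,e,f}, {a,c,d,f}, {b,c,d,e}, {b,c,e,f}, {b,d,e,f}, {a,b,c,d,e}, {a,b,c,e,f}, {a,b,d,e,f}, {b,c,d,e,f}, S }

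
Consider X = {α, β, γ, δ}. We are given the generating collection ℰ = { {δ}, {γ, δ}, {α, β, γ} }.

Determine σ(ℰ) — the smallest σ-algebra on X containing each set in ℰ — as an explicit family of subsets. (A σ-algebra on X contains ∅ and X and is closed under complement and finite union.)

Answer: σ(ℰ) = { ∅, {γ}, {δ}, {α, β}, {γ, δ}, {α, β, γ}, {α, β, δ}, X }

Derivation:
Seed the family with ℰ together with ∅ and X: { ∅, {δ}, {γ, δ}, {α, β, γ}, X }.
Iteration 1 adds 1:
  {α, β}  = X∖{γ, δ}
  |family| = 6
Iteration 2 (1 new):
  {α, β, δ}  = {δ} ∪ {α, β}
  |family| = 7
Iteration 3 adds 1:
  {γ}  = X∖{α, β, δ}
  |family| = 8
Iteration 4: closed — nothing new.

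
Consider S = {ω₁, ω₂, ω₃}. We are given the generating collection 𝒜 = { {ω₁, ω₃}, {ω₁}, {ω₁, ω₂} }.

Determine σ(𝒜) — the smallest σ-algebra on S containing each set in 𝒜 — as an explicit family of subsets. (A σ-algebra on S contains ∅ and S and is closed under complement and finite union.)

|σ(𝒜)| = 8.  σ(𝒜) = { {}, {ω₁}, {ω₂}, {ω₃}, {ω₁, ω₂}, {ω₁, ω₃}, {ω₂, ω₃}, S }

Derivation:
Seed the family with 𝒜 together with ∅ and S: { {}, {ω₁}, {ω₁, ω₂}, {ω₁, ω₃}, S }.
Step 1 (3 new):
  {ω₂}  = S∖{ω₁, ω₃}
  {ω₃}  = S∖{ω₁, ω₂}
  {ω₂, ω₃}  = S∖{ω₁}
  |family| = 8
After Step 2 the family is unchanged; done.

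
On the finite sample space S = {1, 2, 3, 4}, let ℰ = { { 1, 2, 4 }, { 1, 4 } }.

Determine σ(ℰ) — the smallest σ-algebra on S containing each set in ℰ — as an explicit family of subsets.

σ(ℰ) = { ∅, { 2 }, { 3 }, { 1, 4 }, { 2, 3 }, { 1, 2, 4 }, { 1, 3, 4 }, S }

Check:
Begin from { ∅, { 1, 4 }, { 1, 2, 4 }, S } (that is, ℰ plus ∅ and S).
Iteration 1 adds 2:
  { 3 }  = complement { 1, 2, 4 }
  { 2, 3 }  = complement { 1, 4 }
  (now 6)
Iteration 2 adds 1:
  { 1, 3, 4 }  = { 3 } ∪ { 1, 4 }
  (now 7)
Iteration 3 (1 new):
  { 2 }  = complement { 1, 3, 4 }
  (now 8)
Iteration 4: already closed under ᶜ and ∪.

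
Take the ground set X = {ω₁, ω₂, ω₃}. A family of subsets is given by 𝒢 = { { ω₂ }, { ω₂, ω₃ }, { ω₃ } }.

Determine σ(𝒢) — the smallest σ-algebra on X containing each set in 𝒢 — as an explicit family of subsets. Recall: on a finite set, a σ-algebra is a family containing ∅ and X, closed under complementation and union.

σ(𝒢) (8 sets): { {  }, { ω₁ }, { ω₂ }, { ω₃ }, { ω₁, ω₂ }, { ω₁, ω₃ }, { ω₂, ω₃ }, X }

Check:
Initial family (5 sets): { {  }, { ω₂ }, { ω₃ }, { ω₂, ω₃ }, X }.
Pass 1 adds 3:
  { ω₁ }  = X∖{ ω₂, ω₃ }
  { ω₁, ω₂ }  = X∖{ ω₃ }
  { ω₁, ω₃ }  = X∖{ ω₂ }
  |family| = 8
Pass 2: closed — nothing new.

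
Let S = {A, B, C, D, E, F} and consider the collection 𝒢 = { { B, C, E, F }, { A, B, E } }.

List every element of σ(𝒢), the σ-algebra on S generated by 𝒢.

|σ(𝒢)| = 16.  σ(𝒢) = { {}, { A }, { D }, { A, D }, { B, E }, { C, F }, { A, B, E }, { A, C, F }, { B, D, E }, { C, D, F }, { A, B, D, E }, { A, C, D, F }, { B, C, E, F }, { A, B, C, E, F }, { B, C, D, E, F }, S }

Check:
Start: 𝒢 ∪ {∅, S} = { {}, { A, B, E }, { B, C, E, F }, S }.
Step 1: +3 →
  { A, D }  = ᶜ of { B, C, E, F }
  { C, D, F }  = ᶜ of { A, B, E }
  { A, B, C, E, F }  = { A, B, E } ∪ { B, C, E, F }
  |family| = 7
Step 2 adds 4:
  { D }  = ᶜ of { A, B, C, E, F }
  { A, B, D, E }  = { A, B, E } ∪ { A, D }
  { A, C, D, F }  = { A, D } ∪ { C, D, F }
  { B, C, D, E, F }  = { C, D, F } ∪ { B, C, E, F }
  |family| = 11
Step 3: 3 new —
  { A }  = ᶜ of { B, C, D, E, F }
  { B, E }  = ᶜ of { A, C, D, F }
  { C, F }  = ᶜ of { A, B, D, E }
  |family| = 14
Step 4 (2 new):
  { A, C, F }  = { A } ∪ { C, F }
  { B, D, E }  = { B, E } ∪ { D }
  |family| = 16
Step 5: already closed under ᶜ and ∪.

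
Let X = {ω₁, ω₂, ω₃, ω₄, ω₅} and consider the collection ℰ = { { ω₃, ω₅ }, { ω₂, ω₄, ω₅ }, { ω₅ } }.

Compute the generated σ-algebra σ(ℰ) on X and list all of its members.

σ(ℰ) (16 sets): { {  }, { ω₁ }, { ω₃ }, { ω₅ }, { ω₁, ω₃ }, { ω₁, ω₅ }, { ω₂, ω₄ }, { ω₃, ω₅ }, { ω₁, ω₂, ω₄ }, { ω₁, ω₃, ω₅ }, { ω₂, ω₃, ω₄ }, { ω₂, ω₄, ω₅ }, { ω₁, ω₂, ω₃, ω₄ }, { ω₁, ω₂, ω₄, ω₅ }, { ω₂, ω₃, ω₄, ω₅ }, X }

Working:
Start: ℰ ∪ {∅, X} = { {  }, { ω₅ }, { ω₃, ω₅ }, { ω₂, ω₄, ω₅ }, X }.
Pass 1 adds 4:
  { ω₁, ω₃ }  = complement { ω₂, ω₄, ω₅ }
  { ω₁, ω₂, ω₄ }  = complement { ω₃, ω₅ }
  { ω₁, ω₂, ω₃, ω₄ }  = complement { ω₅ }
  { ω₂, ω₃, ω₄, ω₅ }  = { ω₃, ω₅ } ∪ { ω₂, ω₄, ω₅ }
  — 9 sets.
Pass 2 (3 new):
  { ω₁ }  = complement { ω₂, ω₃, ω₄, ω₅ }
  { ω₁, ω₃, ω₅ }  = { ω₅ } ∪ { ω₁, ω₃ }
  { ω₁, ω₂, ω₄, ω₅ }  = { ω₁, ω₂, ω₄ } ∪ { ω₅ }
  — 12 sets.
Pass 3: 3 new —
  { ω₃ }  = complement { ω₁, ω₂, ω₄, ω₅ }
  { ω₁, ω₅ }  = { ω₅ } ∪ { ω₁ }
  { ω₂, ω₄ }  = complement { ω₁, ω₃, ω₅ }
  — 15 sets.
Pass 4: 1 new —
  { ω₂, ω₃, ω₄ }  = complement { ω₁, ω₅ }
  — 16 sets.
Pass 5: no new sets; the family is a σ-algebra.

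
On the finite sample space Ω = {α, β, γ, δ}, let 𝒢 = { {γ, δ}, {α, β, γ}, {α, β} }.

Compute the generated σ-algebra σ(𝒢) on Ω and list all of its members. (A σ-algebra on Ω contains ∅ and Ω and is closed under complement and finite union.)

σ(𝒢) = { {}, {γ}, {δ}, {α, β}, {γ, δ}, {α, β, γ}, {α, β, δ}, Ω }

Derivation:
Begin from { {}, {α, β}, {γ, δ}, {α, β, γ}, Ω } (that is, 𝒢 plus ∅ and Ω).
Pass 1: 1 new —
  {δ}  = Ω∖{α, β, γ}
  |family| = 6
Pass 2: +1 →
  {α, β, δ}  = {δ} ∪ {α, β}
  |family| = 7
Pass 3: +1 →
  {γ}  = Ω∖{α, β, δ}
  |family| = 8
Pass 4: no new sets; the family is a σ-algebra.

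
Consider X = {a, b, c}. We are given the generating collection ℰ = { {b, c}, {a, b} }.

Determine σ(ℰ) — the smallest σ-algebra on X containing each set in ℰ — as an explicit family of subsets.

σ(ℰ) (8 sets): { {}, {a}, {b}, {c}, {a, b}, {a, c}, {b, c}, X }

Working:
Seed the family with ℰ together with ∅ and X: { {}, {a, b}, {b, c}, X }.
Pass 1 adds 2:
  {a}  = complement {b, c}
  {c}  = complement {a, b}
  (now 6)
Pass 2: +1 →
  {a, c}  = {c} ∪ {a}
  (now 7)
Pass 3. New:
  {b}  = complement {a, c}
  (now 8)
Pass 4: stable.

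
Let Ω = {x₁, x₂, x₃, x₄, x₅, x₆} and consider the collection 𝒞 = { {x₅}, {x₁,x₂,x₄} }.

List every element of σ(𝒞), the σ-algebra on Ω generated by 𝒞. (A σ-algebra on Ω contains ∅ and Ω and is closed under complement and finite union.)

σ(𝒞) = { {}, {x₅}, {x₃,x₆}, {x₁,x₂,x₄}, {x₃,x₅,x₆}, {x₁,x₂,x₄,x₅}, {x₁,x₂,x₃,x₄,x₆}, Ω }

Working:
Start: 𝒞 ∪ {∅, Ω} = { {}, {x₅}, {x₁,x₂,x₄}, Ω }.
Round 1. New:
  {x₃,x₅,x₆}  = complement {x₁,x₂,x₄}
  {x₁,x₂,x₄,x₅}  = {x₁,x₂,x₄} ∪ {x₅}
  {x₁,x₂,x₃,x₄,x₆}  = complement {x₅}
  [7 total]
Round 2: +1 →
  {x₃,x₆}  = complement {x₁,x₂,x₄,x₅}
  [8 total]
Round 3: no new sets; the family is a σ-algebra.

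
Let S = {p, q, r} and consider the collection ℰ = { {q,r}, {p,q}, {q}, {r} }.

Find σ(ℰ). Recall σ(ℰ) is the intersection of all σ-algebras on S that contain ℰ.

Begin from { {}, {q}, {r}, {p,q}, {q,r}, S } (that is, ℰ plus ∅ and S).
Step 1 adds 2:
  {p}  = ᶜ of {q,r}
  {p,r}  = ᶜ of {q}
  [8 total]
Step 2: no new sets; the family is a σ-algebra.

Therefore σ(ℰ) = { {}, {p}, {q}, {r}, {p,q}, {p,r}, {q,r}, S } (|σ(ℰ)| = 8).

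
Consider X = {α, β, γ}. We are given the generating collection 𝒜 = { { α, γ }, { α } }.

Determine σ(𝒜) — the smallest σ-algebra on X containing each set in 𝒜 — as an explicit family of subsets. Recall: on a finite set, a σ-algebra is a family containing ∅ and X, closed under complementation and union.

Answer: σ(𝒜) = { ∅, { α }, { β }, { γ }, { α, β }, { α, γ }, { β, γ }, X }

Working:
Begin from { ∅, { α }, { α, γ }, X } (that is, 𝒜 plus ∅ and X).
Pass 1 (2 new):
  { β }  = complement { α, γ }
  { β, γ }  = complement { α }
  (now 6)
Pass 2 (1 new):
  { α, β }  = { β } ∪ { α }
  (now 7)
Pass 3 (1 new):
  { γ }  = complement { α, β }
  (now 8)
Pass 4: no new sets; the family is a σ-algebra.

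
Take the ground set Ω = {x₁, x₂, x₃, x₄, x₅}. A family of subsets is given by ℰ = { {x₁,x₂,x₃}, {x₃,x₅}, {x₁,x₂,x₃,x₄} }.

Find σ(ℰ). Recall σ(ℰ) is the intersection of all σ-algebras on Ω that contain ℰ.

σ(ℰ) = { {}, {x₃}, {x₄}, {x₅}, {x₁,x₂}, {x₃,x₄}, {x₃,x₅}, {x₄,x₅}, {x₁,x₂,x₃}, {x₁,x₂,x₄}, {x₁,x₂,x₅}, {x₃,x₄,x₅}, {x₁,x₂,x₃,x₄}, {x₁,x₂,x₃,x₅}, {x₁,x₂,x₄,x₅}, Ω }

Working:
Begin from { {}, {x₃,x₅}, {x₁,x₂,x₃}, {x₁,x₂,x₃,x₄}, Ω } (that is, ℰ plus ∅ and Ω).
Iteration 1: +4 →
  {x₅}  = ᶜ of {x₁,x₂,x₃,x₄}
  {x₄,x₅}  = ᶜ of {x₁,x₂,x₃}
  {x₁,x₂,x₄}  = ᶜ of {x₃,x₅}
  {x₁,x₂,x₃,x₅}  = {x₁,x₂,x₃} ∪ {x₃,x₅}
  [9 total]
Iteration 2 (3 new):
  {x₄}  = ᶜ of {x₁,x₂,x₃,x₅}
  {x₃,x₄,x₅}  = {x₄,x₅} ∪ {x₃,x₅}
  {x₁,x₂,x₄,x₅}  = {x₁,x₂,x₄} ∪ {x₅}
  [12 total]
Iteration 3: 2 new —
  {x₃}  = ᶜ of {x₁,x₂,x₄,x₅}
  {x₁,x₂}  = ᶜ of {x₃,x₄,x₅}
  [14 total]
Iteration 4 adds 2:
  {x₃,x₄}  = {x₃} ∪ {x₄}
  {x₁,x₂,x₅}  = {x₁,x₂} ∪ {x₅}
  [16 total]
Iteration 5: stable.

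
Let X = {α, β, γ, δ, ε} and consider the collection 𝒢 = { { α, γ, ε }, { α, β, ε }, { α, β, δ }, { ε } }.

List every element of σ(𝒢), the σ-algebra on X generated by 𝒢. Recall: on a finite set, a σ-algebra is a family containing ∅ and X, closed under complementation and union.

σ(𝒢) (32 sets): { ∅, { α }, { β }, { γ }, { δ }, { ε }, { α, β }, { α, γ }, { α, δ }, { α, ε }, { β, γ }, { β, δ }, { β, ε }, { γ, δ }, { γ, ε }, { δ, ε }, { α, β, γ }, { α, β, δ }, { α, β, ε }, { α, γ, δ }, { α, γ, ε }, { α, δ, ε }, { β, γ, δ }, { β, γ, ε }, { β, δ, ε }, { γ, δ, ε }, { α, β, γ, δ }, { α, β, γ, ε }, { α, β, δ, ε }, { α, γ, δ, ε }, { β, γ, δ, ε }, X }

Check:
Begin from { ∅, { ε }, { α, β, δ }, { α, β, ε }, { α, γ, ε }, X } (that is, 𝒢 plus ∅ and X).
Step 1 (6 new):
  { β, δ }  = complement { α, γ, ε }
  { γ, δ }  = complement { α, β, ε }
  { γ, ε }  = complement { α, β, δ }
  { α, β, γ, δ }  = complement { ε }
  { α, β, γ, ε }  = { α, β, ε } ∪ { α, γ, ε }
  { α, β, δ, ε }  = { α, β, ε } ∪ { α, β, δ }
  (now 12)
Step 2. New:
  { γ }  = complement { α, β, δ, ε }
  { δ }  = complement { α, β, γ, ε }
  { β, γ, δ }  = { γ, δ } ∪ { β, δ }
  { β, δ, ε }  = { ε } ∪ { β, δ }
  { γ, δ, ε }  = { γ, δ } ∪ { ε }
  { α, γ, δ, ε }  = { γ, δ } ∪ { α, γ, ε }
  { β, γ, δ, ε }  = { γ, ε } ∪ { β, δ }
  (now 19)
Step 3: +6 →
  { α }  = complement { β, γ, δ, ε }
  { β }  = complement { α, γ, δ, ε }
  { α, β }  = complement { γ, δ, ε }
  { α, γ }  = complement { β, δ, ε }
  { α, ε }  = complement { β, γ, δ }
  { δ, ε }  = { ε } ∪ { δ }
  (now 25)
Step 4. New:
  { α, δ }  = { δ } ∪ { α }
  { β, γ }  = { β } ∪ { γ }
  { β, ε }  = { β } ∪ { ε }
  { α, β, γ }  = complement { δ, ε }
  { α, γ, δ }  = { γ, δ } ∪ { α, γ }
  { α, δ, ε }  = { δ, ε } ∪ { α, ε }
  { β, γ, ε }  = { β } ∪ { γ, ε }
  (now 32)
Step 5: closed — nothing new.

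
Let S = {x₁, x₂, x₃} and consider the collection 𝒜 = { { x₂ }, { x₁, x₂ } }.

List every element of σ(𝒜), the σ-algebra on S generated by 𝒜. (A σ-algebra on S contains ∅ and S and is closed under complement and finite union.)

Start: 𝒜 ∪ {∅, S} = { ∅, { x₂ }, { x₁, x₂ }, S }.
Step 1 (2 new):
  { x₃ }  = ᶜ of { x₁, x₂ }
  { x₁, x₃ }  = ᶜ of { x₂ }
  (now 6)
Step 2: 1 new —
  { x₂, x₃ }  = { x₃ } ∪ { x₂ }
  (now 7)
Step 3 (1 new):
  { x₁ }  = ᶜ of { x₂, x₃ }
  (now 8)
Step 4: no new sets; the family is a σ-algebra.

|σ(𝒜)| = 8.  σ(𝒜) = { ∅, { x₁ }, { x₂ }, { x₃ }, { x₁, x₂ }, { x₁, x₃ }, { x₂, x₃ }, S }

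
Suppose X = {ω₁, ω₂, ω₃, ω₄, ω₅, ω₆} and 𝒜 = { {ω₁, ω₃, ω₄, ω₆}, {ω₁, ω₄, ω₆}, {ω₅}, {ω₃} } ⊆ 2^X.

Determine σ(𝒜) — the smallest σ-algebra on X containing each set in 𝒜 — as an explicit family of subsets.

Begin from { {}, {ω₃}, {ω₅}, {ω₁, ω₄, ω₆}, {ω₁, ω₃, ω₄, ω₆}, X } (that is, 𝒜 plus ∅ and X).
Round 1: +7 →
  {ω₂, ω₅}  = complement {ω₁, ω₃, ω₄, ω₆}
  {ω₃, ω₅}  = {ω₃} ∪ {ω₅}
  {ω₂, ω₃, ω₅}  = complement {ω₁, ω₄, ω₆}
  {ω₁, ω₄, ω₅, ω₆}  = {ω₁, ω₄, ω₆} ∪ {ω₅}
  {ω₁, ω₂, ω₃, ω₄, ω₆}  = complement {ω₅}
  {ω₁, ω₂, ω₄, ω₅, ω₆}  = complement {ω₃}
  {ω₁, ω₃, ω₄, ω₅, ω₆}  = {ω₁, ω₃, ω₄, ω₆} ∪ {ω₅}
  (now 13)
Round 2 (3 new):
  {ω₂}  = complement {ω₁, ω₃, ω₄, ω₅, ω₆}
  {ω₂, ω₃}  = complement {ω₁, ω₄, ω₅, ω₆}
  {ω₁, ω₂, ω₄, ω₆}  = complement {ω₃, ω₅}
  (now 16)
Round 3: already closed under ᶜ and ∪.

σ(𝒜) = { {}, {ω₂}, {ω₃}, {ω₅}, {ω₂, ω₃}, {ω₂, ω₅}, {ω₃, ω₅}, {ω₁, ω₄, ω₆}, {ω₂, ω₃, ω₅}, {ω₁, ω₂, ω₄, ω₆}, {ω₁, ω₃, ω₄, ω₆}, {ω₁, ω₄, ω₅, ω₆}, {ω₁, ω₂, ω₃, ω₄, ω₆}, {ω₁, ω₂, ω₄, ω₅, ω₆}, {ω₁, ω₃, ω₄, ω₅, ω₆}, X }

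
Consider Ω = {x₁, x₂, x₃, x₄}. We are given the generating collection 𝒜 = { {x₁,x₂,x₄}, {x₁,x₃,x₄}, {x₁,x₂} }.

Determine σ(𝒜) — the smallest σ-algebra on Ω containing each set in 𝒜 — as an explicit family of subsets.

Seed the family with 𝒜 together with ∅ and Ω: { ∅, {x₁,x₂}, {x₁,x₂,x₄}, {x₁,x₃,x₄}, Ω }.
Round 1 (3 new):
  {x₂}  = Ω∖{x₁,x₃,x₄}
  {x₃}  = Ω∖{x₁,x₂,x₄}
  {x₃,x₄}  = Ω∖{x₁,x₂}
  |family| = 8
Round 2 (3 new):
  {x₂,x₃}  = {x₃} ∪ {x₂}
  {x₁,x₂,x₃}  = {x₃} ∪ {x₁,x₂}
  {x₂,x₃,x₄}  = {x₂} ∪ {x₃,x₄}
  |family| = 11
Round 3: +3 →
  {x₁}  = Ω∖{x₂,x₃,x₄}
  {x₄}  = Ω∖{x₁,x₂,x₃}
  {x₁,x₄}  = Ω∖{x₂,x₃}
  |family| = 14
Round 4: 2 new —
  {x₁,x₃}  = {x₃} ∪ {x₁}
  {x₂,x₄}  = {x₄} ∪ {x₂}
  |family| = 16
Round 5 adds nothing — fixpoint reached.

σ(𝒜) = { ∅, {x₁}, {x₂}, {x₃}, {x₄}, {x₁,x₂}, {x₁,x₃}, {x₁,x₄}, {x₂,x₃}, {x₂,x₄}, {x₃,x₄}, {x₁,x₂,x₃}, {x₁,x₂,x₄}, {x₁,x₃,x₄}, {x₂,x₃,x₄}, Ω }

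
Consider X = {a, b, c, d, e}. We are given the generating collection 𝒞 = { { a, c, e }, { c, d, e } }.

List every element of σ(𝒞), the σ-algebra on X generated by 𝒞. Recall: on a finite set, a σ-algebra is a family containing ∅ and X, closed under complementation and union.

Take S₀ = 𝒞 ∪ {∅, X} = { {}, { a, c, e }, { c, d, e }, X }.
Iteration 1: 3 new —
  { a, b }  = { c, d, e }ᶜ
  { b, d }  = { a, c, e }ᶜ
  { a, c, d, e }  = { a, c, e } ∪ { c, d, e }
  |family| = 7
Iteration 2. New:
  { b }  = { a, c, d, e }ᶜ
  { a, b, d }  = { a, b } ∪ { b, d }
  { a, b, c, e }  = { a, b } ∪ { a, c, e }
  { b, c, d, e }  = { c, d, e } ∪ { b, d }
  |family| = 11
Iteration 3 adds 3:
  { a }  = { b, c, d, e }ᶜ
  { d }  = { a, b, c, e }ᶜ
  { c, e }  = { a, b, d }ᶜ
  |family| = 14
Iteration 4: 2 new —
  { a, d }  = { d } ∪ { a }
  { b, c, e }  = { b } ∪ { c, e }
  |family| = 16
Iteration 5: closed — nothing new.

|σ(𝒞)| = 16.  σ(𝒞) = { {}, { a }, { b }, { d }, { a, b }, { a, d }, { b, d }, { c, e }, { a, b, d }, { a, c, e }, { b, c, e }, { c, d, e }, { a, b, c, e }, { a, c, d, e }, { b, c, d, e }, X }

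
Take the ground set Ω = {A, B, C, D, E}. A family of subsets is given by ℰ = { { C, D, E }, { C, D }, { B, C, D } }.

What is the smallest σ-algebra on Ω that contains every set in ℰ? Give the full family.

σ(ℰ) = { {}, { A }, { B }, { E }, { A, B }, { A, E }, { B, E }, { C, D }, { A, B, E }, { A, C, D }, { B, C, D }, { C, D, E }, { A, B, C, D }, { A, C, D, E }, { B, C, D, E }, Ω }

Trace:
Initial family (5 sets): { {}, { C, D }, { B, C, D }, { C, D, E }, Ω }.
Pass 1 adds 4:
  { A, B }  = Ω∖{ C, D, E }
  { A, E }  = Ω∖{ B, C, D }
  { A, B, E }  = Ω∖{ C, D }
  { B, C, D, E }  = { C, D, E } ∪ { B, C, D }
  [9 total]
Pass 2: +3 →
  { A }  = Ω∖{ B, C, D, E }
  { A, B, C, D }  = { C, D } ∪ { A, B }
  { A, C, D, E }  = { C, D, E } ∪ { A, E }
  [12 total]
Pass 3 (3 new):
  { B }  = Ω∖{ A, C, D, E }
  { E }  = Ω∖{ A, B, C, D }
  { A, C, D }  = { C, D } ∪ { A }
  [15 total]
Pass 4: +1 →
  { B, E }  = Ω∖{ A, C, D }
  [16 total]
Pass 5 adds nothing — fixpoint reached.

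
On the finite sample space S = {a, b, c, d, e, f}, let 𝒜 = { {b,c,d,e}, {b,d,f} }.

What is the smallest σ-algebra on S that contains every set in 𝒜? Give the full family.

σ(𝒜) = { {}, {a}, {f}, {a,f}, {b,d}, {c,e}, {a,b,d}, {a,c,e}, {b,d,f}, {c,e,f}, {a,b,d,f}, {a,c,e,f}, {b,c,d,e}, {a,b,c,d,e}, {b,c,d,e,f}, S }

Derivation:
Begin from { {}, {b,d,f}, {b,c,d,e}, S } (that is, 𝒜 plus ∅ and S).
Pass 1 adds 3:
  {a,f}  = ᶜ of {b,c,d,e}
  {a,c,e}  = ᶜ of {b,d,f}
  {b,c,d,e,f}  = {b,d,f} ∪ {b,c,d,e}
Pass 2: 4 new —
  {a}  = ᶜ of {b,c,d,e,f}
  {a,b,d,f}  = {b,d,f} ∪ {a,f}
  {a,c,e,f}  = {a,f} ∪ {a,c,e}
  {a,b,c,d,e}  = {a,c,e} ∪ {b,c,d,e}
Pass 3 adds 3:
  {f}  = ᶜ of {a,b,c,d,e}
  {b,d}  = ᶜ of {a,c,e,f}
  {c,e}  = ᶜ of {a,b,d,f}
Pass 4 (2 new):
  {a,b,d}  = {b,d} ∪ {a}
  {c,e,f}  = {c,e} ∪ {f}
Pass 5: stable.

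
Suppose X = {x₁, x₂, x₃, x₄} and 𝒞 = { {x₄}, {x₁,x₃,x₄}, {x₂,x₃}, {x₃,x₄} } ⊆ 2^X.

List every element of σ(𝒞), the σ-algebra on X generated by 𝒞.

Take S₀ = 𝒞 ∪ {∅, X} = { {}, {x₄}, {x₂,x₃}, {x₃,x₄}, {x₁,x₃,x₄}, X }.
Round 1: +5 →
  {x₂}  = ᶜ of {x₁,x₃,x₄}
  {x₁,x₂}  = ᶜ of {x₃,x₄}
  {x₁,x₄}  = ᶜ of {x₂,x₃}
  {x₁,x₂,x₃}  = ᶜ of {x₄}
  {x₂,x₃,x₄}  = {x₃,x₄} ∪ {x₂,x₃}
  (now 11)
Round 2 adds 3:
  {x₁}  = ᶜ of {x₂,x₃,x₄}
  {x₂,x₄}  = {x₂} ∪ {x₄}
  {x₁,x₂,x₄}  = {x₁,x₂} ∪ {x₁,x₄}
  (now 14)
Round 3 adds 2:
  {x₃}  = ᶜ of {x₁,x₂,x₄}
  {x₁,x₃}  = ᶜ of {x₂,x₄}
  (now 16)
After Round 4 the family is unchanged; done.

Hence σ(𝒞) has 16 members: { {}, {x₁}, {x₂}, {x₃}, {x₄}, {x₁,x₂}, {x₁,x₃}, {x₁,x₄}, {x₂,x₃}, {x₂,x₄}, {x₃,x₄}, {x₁,x₂,x₃}, {x₁,x₂,x₄}, {x₁,x₃,x₄}, {x₂,x₃,x₄}, X }.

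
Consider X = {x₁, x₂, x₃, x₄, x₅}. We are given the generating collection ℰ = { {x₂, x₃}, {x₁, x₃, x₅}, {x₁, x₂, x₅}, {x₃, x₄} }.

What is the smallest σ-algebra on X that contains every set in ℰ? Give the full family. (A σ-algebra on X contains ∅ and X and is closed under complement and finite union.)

σ(ℰ) (16 sets): { {}, {x₂}, {x₃}, {x₄}, {x₁, x₅}, {x₂, x₃}, {x₂, x₄}, {x₃, x₄}, {x₁, x₂, x₅}, {x₁, x₃, x₅}, {x₁, x₄, x₅}, {x₂, x₃, x₄}, {x₁, x₂, x₃, x₅}, {x₁, x₂, x₄, x₅}, {x₁, x₃, x₄, x₅}, X }

Working:
Take S₀ = ℰ ∪ {∅, X} = { {}, {x₂, x₃}, {x₃, x₄}, {x₁, x₂, x₅}, {x₁, x₃, x₅}, X }.
Iteration 1: 5 new —
  {x₂, x₄}  = ᶜ of {x₁, x₃, x₅}
  {x₁, x₄, x₅}  = ᶜ of {x₂, x₃}
  {x₂, x₃, x₄}  = {x₃, x₄} ∪ {x₂, x₃}
  {x₁, x₂, x₃, x₅}  = {x₁, x₂, x₅} ∪ {x₂, x₃}
  {x₁, x₃, x₄, x₅}  = {x₃, x₄} ∪ {x₁, x₃, x₅}
  |family| = 11
Iteration 2: 4 new —
  {x₂}  = ᶜ of {x₁, x₃, x₄, x₅}
  {x₄}  = ᶜ of {x₁, x₂, x₃, x₅}
  {x₁, x₅}  = ᶜ of {x₂, x₃, x₄}
  {x₁, x₂, x₄, x₅}  = {x₁, x₄, x₅} ∪ {x₁, x₂, x₅}
  |family| = 15
Iteration 3 adds 1:
  {x₃}  = ᶜ of {x₁, x₂, x₄, x₅}
  |family| = 16
After Iteration 4 the family is unchanged; done.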